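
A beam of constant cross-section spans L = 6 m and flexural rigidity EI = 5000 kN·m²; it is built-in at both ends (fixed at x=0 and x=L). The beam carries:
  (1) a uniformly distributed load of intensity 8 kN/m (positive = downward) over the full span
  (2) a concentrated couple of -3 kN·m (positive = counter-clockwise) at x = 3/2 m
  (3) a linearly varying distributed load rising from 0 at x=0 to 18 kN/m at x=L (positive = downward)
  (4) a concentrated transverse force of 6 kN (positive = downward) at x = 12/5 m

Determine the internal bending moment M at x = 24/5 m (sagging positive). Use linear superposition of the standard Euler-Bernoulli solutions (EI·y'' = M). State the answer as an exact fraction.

M(24/5) = -12801/10000 kN·m

Load 1 — uniform load w=8 kN/m over full span:
  M_1 = wLx/2 - wL²/12 - wx²/2 = 8·6·(24/5)/2 - 8·6²/12 - 8·(24/5)²/2 = -24/25 kN·m
Load 2 — applied couple M₀=-3 kN·m at a=3/2 m (b=L-a=9/2):
  M_2 = R_Ax - M_A - M₀  [x>a] with R_A=-9/16, M_A=9/16 = (-9/16)·(24/5) - (9/16) - (-3) = -21/80 kN·m
Load 3 — triangular load w₀=18 kN/m (0→w₀ over full span):
  M_3 = 3w₀Lx/20 - w₀L²/30 - w₀x³/(6L) = 3·18·6·(24/5)/20 - 18·6²/30 - 18·(24/5)³/(6·6) = 108/125 kN·m
Load 4 — point force P=6 kN at a=12/5 m (b=L-a=18/5):
  M_4 = Pa²(a+3b)(L-x)/L³ - Pa²b/L²  [x>a] = 6·(12/5)²·((12/5)+3·(18/5))·(6-(24/5))/6³ - 6·(12/5)²·(18/5)/6² = -576/625 kN·m
Superposition: M = Σ M_i = -12801/10000 kN·m ≈ -1.280100 kN·m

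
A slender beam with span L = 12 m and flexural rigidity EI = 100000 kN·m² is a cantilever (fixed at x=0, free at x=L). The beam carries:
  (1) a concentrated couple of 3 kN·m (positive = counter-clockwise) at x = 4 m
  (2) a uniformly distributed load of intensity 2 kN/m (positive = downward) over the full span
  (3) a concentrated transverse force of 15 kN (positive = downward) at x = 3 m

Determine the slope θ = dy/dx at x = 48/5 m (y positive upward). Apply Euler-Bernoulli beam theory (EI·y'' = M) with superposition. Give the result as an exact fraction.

Load 1 — applied couple M₀=3 kN·m at a=4 m (b=L-a=8):
  θ_1 = M₀a/EI  [x>a] = 3·4/100000 = 3/25000 rad
Load 2 — uniform load w=2 kN/m over full span:
  θ_2 = -wx(x²-3Lx+3L²)/(6EI) = -2·(48/5)·((48/5)²-3·12·(48/5)+3·12²)/(6·100000) = -2232/390625 rad
Load 3 — point force P=15 kN at a=3 m (b=L-a=9):
  θ_3 = -Pa²/(2EI)  [x>a] = -15·3²/(2·100000) = -27/40000 rad
Superposition: θ = Σ θ_i = -156723/25000000 rad ≈ -0.006269 rad

θ(48/5) = -156723/25000000 rad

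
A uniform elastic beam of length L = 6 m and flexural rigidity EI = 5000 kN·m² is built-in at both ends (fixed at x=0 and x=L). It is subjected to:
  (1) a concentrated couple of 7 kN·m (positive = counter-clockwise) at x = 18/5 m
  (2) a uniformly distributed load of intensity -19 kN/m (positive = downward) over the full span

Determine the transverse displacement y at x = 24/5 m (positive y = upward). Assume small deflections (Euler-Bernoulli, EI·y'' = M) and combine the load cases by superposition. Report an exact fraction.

Load 1 — applied couple M₀=7 kN·m at a=18/5 m (b=L-a=12/5):
  y_1 = (R_Ax³/6 - M_Ax²/2 - M₀(x-a)²/2)/EI  [x>a] with R_A=42/25, M_A=56/25 = ((42/25)·(24/5)³/6 - (56/25)·(24/5)²/2 - 7·((24/5)-(18/5))²/2)/5000 = 189/7812500 m
Load 2 — uniform load w=-19 kN/m over full span:
  y_2 = -wx²(L-x)²/(24EI) = -(-19)·(24/5)²·(6-(24/5))²/(24·5000) = 2052/390625 m
Superposition: y = Σ y_i = 41229/7812500 m ≈ 0.005277 m

y(24/5) = 41229/7812500 m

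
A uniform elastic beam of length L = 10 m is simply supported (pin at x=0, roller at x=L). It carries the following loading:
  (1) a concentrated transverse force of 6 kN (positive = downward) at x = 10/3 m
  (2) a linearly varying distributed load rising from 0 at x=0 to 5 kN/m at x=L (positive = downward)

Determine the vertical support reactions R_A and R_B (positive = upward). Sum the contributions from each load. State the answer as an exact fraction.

R_A = 37/3 kN, R_B = 56/3 kN

Load 1 — point force P=6 kN at a=10/3 m (b=L-a=20/3):
  R_A = Pb/L = 6·(20/3)/10 = 4 kN
  R_B = Pa/L = 6·(10/3)/10 = 2 kN
Load 2 — triangular load w₀=5 kN/m (0→w₀ over full span):
  R_A = w₀L/6 = 5·10/6 = 25/3 kN
  R_B = w₀L/3 = 5·10/3 = 50/3 kN
Superposition: R_A = 37/3 kN, R_B = 56/3 kN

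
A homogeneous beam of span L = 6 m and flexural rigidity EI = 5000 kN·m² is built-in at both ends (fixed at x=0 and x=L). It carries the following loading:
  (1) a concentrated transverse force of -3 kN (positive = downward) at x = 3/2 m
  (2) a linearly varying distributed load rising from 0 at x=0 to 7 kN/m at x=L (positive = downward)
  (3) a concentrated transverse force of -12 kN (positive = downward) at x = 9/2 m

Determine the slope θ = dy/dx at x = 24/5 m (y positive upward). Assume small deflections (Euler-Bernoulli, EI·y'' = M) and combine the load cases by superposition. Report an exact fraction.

Load 1 — point force P=-3 kN at a=3/2 m (b=L-a=9/2):
  θ_1 = Pa²(L-x)(2bL-(3b+a)(L-x))/(2L³EI)  [x>a] = (-3)·(3/2)²·(6-(24/5))·(2·(9/2)·6-(3·(9/2)+(3/2))·(6-(24/5)))/(2·6³·5000) = -27/200000 rad
Load 2 — triangular load w₀=7 kN/m (0→w₀ over full span):
  θ_2 = -w₀(2x(L-x)(L-2x)(x+2L)+x²(L-x)²)/(120LEI) = -7·(2·(24/5)·(6-(24/5))·(6-2·(24/5))·((24/5)+2·6)+(24/5)²·(6-(24/5))²)/(120·6·5000) = 504/390625 rad
Load 3 — point force P=-12 kN at a=9/2 m (b=L-a=3/2):
  θ_3 = Pa²(L-x)(2bL-(3b+a)(L-x))/(2L³EI)  [x>a] = (-12)·(9/2)²·(6-(24/5))·(2·(3/2)·6-(3·(3/2)+(9/2))·(6-(24/5)))/(2·6³·5000) = -243/250000 rad
Superposition: θ = Σ θ_i = 4581/25000000 rad ≈ 0.000183 rad

θ(24/5) = 4581/25000000 rad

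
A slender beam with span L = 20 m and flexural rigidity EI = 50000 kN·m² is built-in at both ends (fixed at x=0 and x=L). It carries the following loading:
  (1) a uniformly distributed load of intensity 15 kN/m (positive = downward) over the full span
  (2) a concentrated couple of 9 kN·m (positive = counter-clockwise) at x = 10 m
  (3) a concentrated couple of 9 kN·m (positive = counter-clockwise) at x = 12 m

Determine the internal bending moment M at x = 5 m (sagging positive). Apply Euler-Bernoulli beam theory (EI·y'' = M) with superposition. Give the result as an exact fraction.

M(5) = 12797/200 kN·m

Load 1 — uniform load w=15 kN/m over full span:
  M_1 = wLx/2 - wL²/12 - wx²/2 = 15·20·5/2 - 15·20²/12 - 15·5²/2 = 125/2 kN·m
Load 2 — applied couple M₀=9 kN·m at a=10 m (b=L-a=10):
  M_2 = R_Ax - M_A  [x≤a] with R_A=27/40, M_A=9/4 = (27/40)·5 - (9/4) = 9/8 kN·m
Load 3 — applied couple M₀=9 kN·m at a=12 m (b=L-a=8):
  M_3 = R_Ax - M_A  [x≤a] with R_A=81/125, M_A=72/25 = (81/125)·5 - (72/25) = 9/25 kN·m
Superposition: M = Σ M_i = 12797/200 kN·m ≈ 63.985000 kN·m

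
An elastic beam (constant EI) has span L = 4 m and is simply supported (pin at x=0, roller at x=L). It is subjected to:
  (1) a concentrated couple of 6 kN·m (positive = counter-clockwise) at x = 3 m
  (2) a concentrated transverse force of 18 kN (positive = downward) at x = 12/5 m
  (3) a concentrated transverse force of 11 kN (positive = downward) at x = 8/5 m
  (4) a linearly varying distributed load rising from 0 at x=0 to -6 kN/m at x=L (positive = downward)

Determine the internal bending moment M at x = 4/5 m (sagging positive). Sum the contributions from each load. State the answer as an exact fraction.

Load 1 — applied couple M₀=6 kN·m at a=3 m (b=L-a=1):
  M_1 = M₀x/L  [x≤a] = 6·(4/5)/4 = 6/5 kN·m
Load 2 — point force P=18 kN at a=12/5 m (b=L-a=8/5):
  M_2 = Pbx/L  [x≤a] = 18·(8/5)·(4/5)/4 = 144/25 kN·m
Load 3 — point force P=11 kN at a=8/5 m (b=L-a=12/5):
  M_3 = Pbx/L  [x≤a] = 11·(12/5)·(4/5)/4 = 132/25 kN·m
Load 4 — triangular load w₀=-6 kN/m (0→w₀ over full span):
  M_4 = w₀Lx/6 - w₀x³/(6L) = (-6)·4·(4/5)/6 - (-6)·(4/5)³/(6·4) = -384/125 kN·m
Superposition: M = Σ M_i = 1146/125 kN·m ≈ 9.168000 kN·m

M(4/5) = 1146/125 kN·m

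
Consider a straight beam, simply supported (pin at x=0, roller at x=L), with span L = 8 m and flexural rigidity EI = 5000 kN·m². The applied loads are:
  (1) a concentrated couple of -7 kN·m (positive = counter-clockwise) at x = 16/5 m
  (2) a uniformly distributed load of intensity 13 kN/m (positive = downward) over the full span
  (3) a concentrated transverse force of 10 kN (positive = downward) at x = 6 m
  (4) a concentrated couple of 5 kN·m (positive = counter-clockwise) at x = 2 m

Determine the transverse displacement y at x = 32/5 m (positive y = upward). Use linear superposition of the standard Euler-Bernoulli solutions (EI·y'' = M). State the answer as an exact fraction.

y(32/5) = -432743/4687500 m

Load 1 — applied couple M₀=-7 kN·m at a=16/5 m (b=L-a=24/5):
  y_1 = (M₀x³/(6L)-M₀(x-a)²/2+C₁x)/EI  [x>a] with C₁=M₀(3b²-L²)/(6L)=-56/75 = ((-7)·(32/5)³/(6·8)-(-7)·((32/5)-(16/5))²/2+(-56/75)·(32/5))/5000 = -112/78125 m
Load 2 — uniform load w=13 kN/m over full span:
  y_2 = -wx(L³-2Lx²+x³)/(24EI) = -13·(32/5)·(8³-2·8·(32/5)²+(32/5)³)/(24·5000) = -96512/1171875 m
Load 3 — point force P=10 kN at a=6 m (b=L-a=2):
  y_3 = -Pa(L-x)(2Lx-a²-x²)/(6LEI)  [x>a] = -10·6·(8-(32/5))·(2·8·(32/5)-6²-(32/5)²)/(6·8·5000) = -159/15625 m
Load 4 — applied couple M₀=5 kN·m at a=2 m (b=L-a=6):
  y_4 = (M₀x³/(6L)-M₀(x-a)²/2+C₁x)/EI  [x>a] with C₁=M₀(3b²-L²)/(6L)=55/12 = (5·(32/5)³/(6·8)-5·((32/5)-2)²/2+(55/12)·(32/5))/5000 = 103/62500 m
Superposition: y = Σ y_i = -432743/4687500 m ≈ -0.092319 m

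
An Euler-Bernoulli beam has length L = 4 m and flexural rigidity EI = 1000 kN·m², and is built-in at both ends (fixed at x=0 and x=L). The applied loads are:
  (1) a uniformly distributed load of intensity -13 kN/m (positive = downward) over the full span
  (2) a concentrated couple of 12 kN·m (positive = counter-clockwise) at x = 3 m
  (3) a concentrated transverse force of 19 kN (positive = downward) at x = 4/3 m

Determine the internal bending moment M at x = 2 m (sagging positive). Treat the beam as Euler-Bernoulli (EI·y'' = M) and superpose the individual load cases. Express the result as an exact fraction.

Load 1 — uniform load w=-13 kN/m over full span:
  M_1 = wLx/2 - wL²/12 - wx²/2 = (-13)·4·2/2 - (-13)·4²/12 - (-13)·2²/2 = -26/3 kN·m
Load 2 — applied couple M₀=12 kN·m at a=3 m (b=L-a=1):
  M_2 = R_Ax - M_A  [x≤a] with R_A=27/8, M_A=15/4 = (27/8)·2 - (15/4) = 3 kN·m
Load 3 — point force P=19 kN at a=4/3 m (b=L-a=8/3):
  M_3 = Pa²(a+3b)(L-x)/L³ - Pa²b/L²  [x>a] = 19·(4/3)²·((4/3)+3·(8/3))·(4-2)/4³ - 19·(4/3)²·(8/3)/4² = 38/9 kN·m
Superposition: M = Σ M_i = -13/9 kN·m ≈ -1.444444 kN·m

M(2) = -13/9 kN·m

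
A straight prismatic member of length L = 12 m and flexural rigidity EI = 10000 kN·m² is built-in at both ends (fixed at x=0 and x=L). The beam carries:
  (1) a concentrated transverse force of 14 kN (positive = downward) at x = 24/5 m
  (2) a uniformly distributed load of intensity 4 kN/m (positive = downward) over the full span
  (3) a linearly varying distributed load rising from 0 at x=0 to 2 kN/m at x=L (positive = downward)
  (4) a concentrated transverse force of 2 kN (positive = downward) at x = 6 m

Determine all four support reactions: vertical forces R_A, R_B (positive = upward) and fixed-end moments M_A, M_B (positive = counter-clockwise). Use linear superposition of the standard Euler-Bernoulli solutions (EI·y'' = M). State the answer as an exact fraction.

R_A = 4709/125 kN, M_A = 10599/125 kN·m, R_B = 4791/125 kN, M_B = -10191/125 kN·m

Load 1 — point force P=14 kN at a=24/5 m (b=L-a=36/5):
  R_A = Pb²(3a+b)/L³ = 14·(36/5)²·(3·(24/5)+(36/5))/12³ = 1134/125 kN
  M_A = Pab²/L² = 14·(24/5)·(36/5)²/12² = 3024/125 kN·m
  R_B = Pa²(a+3b)/L³ = 14·(24/5)²·((24/5)+3·(36/5))/12³ = 616/125 kN
  M_B = -Pa²b/L² = -14·(24/5)²·(36/5)/12² = -2016/125 kN·m
Load 2 — uniform load w=4 kN/m over full span:
  R_A = wL/2 = 4·12/2 = 24 kN
  M_A = wL²/12 = 4·12²/12 = 48 kN·m
  R_B = wL/2 = 4·12/2 = 24 kN
  M_B = -wL²/12 = -4·12²/12 = -48 kN·m
Load 3 — triangular load w₀=2 kN/m (0→w₀ over full span):
  R_A = 3w₀L/20 = 3·2·12/20 = 18/5 kN
  M_A = w₀L²/30 = 2·12²/30 = 48/5 kN·m
  R_B = 7w₀L/20 = 7·2·12/20 = 42/5 kN
  M_B = -w₀L²/20 = -2·12²/20 = -72/5 kN·m
Load 4 — point force P=2 kN at a=6 m (b=L-a=6):
  R_A = Pb²(3a+b)/L³ = 2·6²·(3·6+6)/12³ = 1 kN
  M_A = Pab²/L² = 2·6·6²/12² = 3 kN·m
  R_B = Pa²(a+3b)/L³ = 2·6²·(6+3·6)/12³ = 1 kN
  M_B = -Pa²b/L² = -2·6²·6/12² = -3 kN·m
Superposition: R_A = 4709/125 kN, M_A = 10599/125 kN·m, R_B = 4791/125 kN, M_B = -10191/125 kN·m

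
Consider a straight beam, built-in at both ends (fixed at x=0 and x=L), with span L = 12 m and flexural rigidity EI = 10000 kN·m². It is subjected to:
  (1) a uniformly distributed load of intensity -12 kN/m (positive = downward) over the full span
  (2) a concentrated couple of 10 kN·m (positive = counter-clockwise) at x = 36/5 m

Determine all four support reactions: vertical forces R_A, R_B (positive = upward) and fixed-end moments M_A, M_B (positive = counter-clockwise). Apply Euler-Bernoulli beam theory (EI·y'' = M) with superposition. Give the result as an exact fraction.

R_A = -354/5 kN, M_A = -704/5 kN·m, R_B = -366/5 kN, M_B = 726/5 kN·m

Load 1 — uniform load w=-12 kN/m over full span:
  R_A = wL/2 = (-12)·12/2 = -72 kN
  M_A = wL²/12 = (-12)·12²/12 = -144 kN·m
  R_B = wL/2 = (-12)·12/2 = -72 kN
  M_B = -wL²/12 = -(-12)·12²/12 = 144 kN·m
Load 2 — applied couple M₀=10 kN·m at a=36/5 m (b=L-a=24/5):
  R_A = 6M₀ab/L³ = 6·10·(36/5)·(24/5)/12³ = 6/5 kN
  M_A = M₀b(2a-b)/L² = 10·(24/5)·(2·(36/5)-(24/5))/12² = 16/5 kN·m
  R_B = -6M₀ab/L³ = -6·10·(36/5)·(24/5)/12³ = -6/5 kN
  M_B = M₀a(2b-a)/L² = 10·(36/5)·(2·(24/5)-(36/5))/12² = 6/5 kN·m
Superposition: R_A = -354/5 kN, M_A = -704/5 kN·m, R_B = -366/5 kN, M_B = 726/5 kN·m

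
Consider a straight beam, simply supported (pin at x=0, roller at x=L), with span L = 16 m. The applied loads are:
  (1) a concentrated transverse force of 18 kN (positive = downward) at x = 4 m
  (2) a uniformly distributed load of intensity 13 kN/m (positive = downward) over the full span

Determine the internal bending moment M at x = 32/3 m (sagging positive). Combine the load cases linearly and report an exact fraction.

Load 1 — point force P=18 kN at a=4 m (b=L-a=12):
  M_1 = Pa(L-x)/L  [x>a] = 18·4·(16-(32/3))/16 = 24 kN·m
Load 2 — uniform load w=13 kN/m over full span:
  M_2 = wx(L-x)/2 = 13·(32/3)·(16-(32/3))/2 = 3328/9 kN·m
Superposition: M = Σ M_i = 3544/9 kN·m ≈ 393.777778 kN·m

M(32/3) = 3544/9 kN·m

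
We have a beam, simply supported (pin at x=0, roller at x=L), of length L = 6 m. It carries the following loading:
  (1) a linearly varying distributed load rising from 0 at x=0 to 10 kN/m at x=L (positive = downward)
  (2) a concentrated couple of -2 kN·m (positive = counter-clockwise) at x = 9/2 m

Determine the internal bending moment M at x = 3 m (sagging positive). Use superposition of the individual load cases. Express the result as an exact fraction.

Load 1 — triangular load w₀=10 kN/m (0→w₀ over full span):
  M_1 = w₀Lx/6 - w₀x³/(6L) = 10·6·3/6 - 10·3³/(6·6) = 45/2 kN·m
Load 2 — applied couple M₀=-2 kN·m at a=9/2 m (b=L-a=3/2):
  M_2 = M₀x/L  [x≤a] = (-2)·3/6 = -1 kN·m
Superposition: M = Σ M_i = 43/2 kN·m ≈ 21.500000 kN·m

M(3) = 43/2 kN·m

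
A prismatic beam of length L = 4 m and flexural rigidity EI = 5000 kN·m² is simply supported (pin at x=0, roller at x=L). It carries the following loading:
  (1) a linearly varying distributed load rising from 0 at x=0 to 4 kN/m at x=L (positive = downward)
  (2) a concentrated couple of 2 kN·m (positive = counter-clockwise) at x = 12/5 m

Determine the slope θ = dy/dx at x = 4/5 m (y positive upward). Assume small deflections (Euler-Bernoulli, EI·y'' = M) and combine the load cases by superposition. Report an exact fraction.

θ(4/5) = -3287/3515625 rad

Load 1 — triangular load w₀=4 kN/m (0→w₀ over full span):
  θ_1 = -w₀(7L⁴-30L²x²+15x⁴)/(360LEI) = -4·(7·4⁴-30·4²·(4/5)²+15·(4/5)⁴)/(360·4·5000) = -2912/3515625 rad
Load 2 — applied couple M₀=2 kN·m at a=12/5 m (b=L-a=8/5):
  θ_2 = (M₀x²/(2L)+C₁)/EI  [x≤a] with C₁=M₀(3b²-L²)/(6L)=-52/75 = (2·(4/5)²/(2·4)+(-52/75))/5000 = -1/9375 rad
Superposition: θ = Σ θ_i = -3287/3515625 rad ≈ -0.000935 rad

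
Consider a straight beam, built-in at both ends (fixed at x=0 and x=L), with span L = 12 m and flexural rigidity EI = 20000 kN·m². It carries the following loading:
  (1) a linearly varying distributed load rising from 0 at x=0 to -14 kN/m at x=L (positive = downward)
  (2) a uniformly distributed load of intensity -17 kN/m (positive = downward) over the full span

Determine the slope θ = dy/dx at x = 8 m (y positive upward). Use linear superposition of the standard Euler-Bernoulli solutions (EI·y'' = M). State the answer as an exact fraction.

θ(8) = -353/28125 rad

Load 1 — triangular load w₀=-14 kN/m (0→w₀ over full span):
  θ_1 = -w₀(2x(L-x)(L-2x)(x+2L)+x²(L-x)²)/(120LEI) = -(-14)·(2·8·(12-8)·(12-2·8)·(8+2·12)+8²·(12-8)²)/(120·12·20000) = -98/28125 rad
Load 2 — uniform load w=-17 kN/m over full span:
  θ_2 = -wx(L-x)(L-2x)/(12EI) = -(-17)·8·(12-8)·(12-2·8)/(12·20000) = -17/1875 rad
Superposition: θ = Σ θ_i = -353/28125 rad ≈ -0.012551 rad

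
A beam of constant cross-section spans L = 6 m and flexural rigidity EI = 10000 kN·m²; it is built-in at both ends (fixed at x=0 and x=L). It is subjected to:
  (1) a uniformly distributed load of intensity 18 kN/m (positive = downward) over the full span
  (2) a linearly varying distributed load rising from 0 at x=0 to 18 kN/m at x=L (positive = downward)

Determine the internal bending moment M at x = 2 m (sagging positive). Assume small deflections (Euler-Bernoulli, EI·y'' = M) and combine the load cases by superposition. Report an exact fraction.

M(2) = 124/5 kN·m

Load 1 — uniform load w=18 kN/m over full span:
  M_1 = wLx/2 - wL²/12 - wx²/2 = 18·6·2/2 - 18·6²/12 - 18·2²/2 = 18 kN·m
Load 2 — triangular load w₀=18 kN/m (0→w₀ over full span):
  M_2 = 3w₀Lx/20 - w₀L²/30 - w₀x³/(6L) = 3·18·6·2/20 - 18·6²/30 - 18·2³/(6·6) = 34/5 kN·m
Superposition: M = Σ M_i = 124/5 kN·m ≈ 24.800000 kN·m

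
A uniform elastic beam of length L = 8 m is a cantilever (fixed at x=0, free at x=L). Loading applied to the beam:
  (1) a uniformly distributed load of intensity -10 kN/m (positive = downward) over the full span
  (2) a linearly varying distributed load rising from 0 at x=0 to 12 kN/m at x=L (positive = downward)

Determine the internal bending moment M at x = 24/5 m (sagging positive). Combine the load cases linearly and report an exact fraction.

Load 1 — uniform load w=-10 kN/m over full span:
  M_1 = -w(L-x)²/2 = -(-10)·(8-(24/5))²/2 = 256/5 kN·m
Load 2 — triangular load w₀=12 kN/m (0→w₀ over full span):
  M_2 = w₀Lx/2 - w₀L²/3 - w₀x³/(6L) = 12·8·(24/5)/2 - 12·8²/3 - 12·(24/5)³/(6·8) = -6656/125 kN·m
Superposition: M = Σ M_i = -256/125 kN·m ≈ -2.048000 kN·m

M(24/5) = -256/125 kN·m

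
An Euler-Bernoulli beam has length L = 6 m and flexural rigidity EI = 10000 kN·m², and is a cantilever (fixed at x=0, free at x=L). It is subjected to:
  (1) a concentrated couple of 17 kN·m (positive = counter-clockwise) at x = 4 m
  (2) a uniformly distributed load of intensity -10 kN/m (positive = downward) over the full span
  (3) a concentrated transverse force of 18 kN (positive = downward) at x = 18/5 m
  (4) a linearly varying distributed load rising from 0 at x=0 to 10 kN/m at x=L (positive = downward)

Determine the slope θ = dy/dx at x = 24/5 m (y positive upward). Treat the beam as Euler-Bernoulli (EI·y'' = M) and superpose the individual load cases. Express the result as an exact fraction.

θ(24/5) = 322/78125 rad

Load 1 — applied couple M₀=17 kN·m at a=4 m (b=L-a=2):
  θ_1 = M₀a/EI  [x>a] = 17·4/10000 = 17/2500 rad
Load 2 — uniform load w=-10 kN/m over full span:
  θ_2 = -wx(x²-3Lx+3L²)/(6EI) = -(-10)·(24/5)·((24/5)²-3·6·(24/5)+3·6²)/(6·10000) = 558/15625 rad
Load 3 — point force P=18 kN at a=18/5 m (b=L-a=12/5):
  θ_3 = -Pa²/(2EI)  [x>a] = -18·(18/5)²/(2·10000) = -729/62500 rad
Load 4 — triangular load w₀=10 kN/m (0→w₀ over full span):
  θ_4 = (w₀Lx²/4-w₀L²x/3-w₀x⁴/(24L))/EI = (10·6·(24/5)²/4-10·6²·(24/5)/3-10·(24/5)⁴/(24·6))/10000 = -2088/78125 rad
Superposition: θ = Σ θ_i = 322/78125 rad ≈ 0.004122 rad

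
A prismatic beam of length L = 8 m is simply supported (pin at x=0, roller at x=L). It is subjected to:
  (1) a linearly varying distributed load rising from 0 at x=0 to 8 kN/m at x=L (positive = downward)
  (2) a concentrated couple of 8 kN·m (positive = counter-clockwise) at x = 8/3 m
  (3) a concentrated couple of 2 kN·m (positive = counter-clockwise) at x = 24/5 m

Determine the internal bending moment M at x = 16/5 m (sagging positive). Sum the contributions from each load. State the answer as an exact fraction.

Load 1 — triangular load w₀=8 kN/m (0→w₀ over full span):
  M_1 = w₀Lx/6 - w₀x³/(6L) = 8·8·(16/5)/6 - 8·(16/5)³/(6·8) = 3584/125 kN·m
Load 2 — applied couple M₀=8 kN·m at a=8/3 m (b=L-a=16/3):
  M_2 = M₀x/L - M₀  [x>a] = 8·(16/5)/8 - 8 = -24/5 kN·m
Load 3 — applied couple M₀=2 kN·m at a=24/5 m (b=L-a=16/5):
  M_3 = M₀x/L  [x≤a] = 2·(16/5)/8 = 4/5 kN·m
Superposition: M = Σ M_i = 3084/125 kN·m ≈ 24.672000 kN·m

M(16/5) = 3084/125 kN·m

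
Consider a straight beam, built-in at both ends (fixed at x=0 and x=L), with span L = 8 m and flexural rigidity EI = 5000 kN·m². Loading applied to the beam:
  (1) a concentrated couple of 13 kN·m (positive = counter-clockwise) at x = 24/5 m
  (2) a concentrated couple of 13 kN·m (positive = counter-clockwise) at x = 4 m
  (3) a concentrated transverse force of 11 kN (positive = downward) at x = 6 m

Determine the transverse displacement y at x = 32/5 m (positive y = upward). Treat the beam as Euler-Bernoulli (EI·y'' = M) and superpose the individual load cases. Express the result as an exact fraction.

Load 1 — applied couple M₀=13 kN·m at a=24/5 m (b=L-a=16/5):
  y_1 = (R_Ax³/6 - M_Ax²/2 - M₀(x-a)²/2)/EI  [x>a] with R_A=117/50, M_A=104/25 = ((117/50)·(32/5)³/6 - (104/25)·(32/5)²/2 - 13·((32/5)-(24/5))²/2)/5000 = 156/1953125 m
Load 2 — applied couple M₀=13 kN·m at a=4 m (b=L-a=4):
  y_2 = (R_Ax³/6 - M_Ax²/2 - M₀(x-a)²/2)/EI  [x>a] with R_A=39/16, M_A=13/4 = ((39/16)·(32/5)³/6 - (13/4)·(32/5)²/2 - 13·((32/5)-4)²/2)/5000 = 39/78125 m
Load 3 — point force P=11 kN at a=6 m (b=L-a=2):
  y_3 = -Pa²(L-x)²(3bL-(3b+a)(L-x))/(6L³EI)  [x>a] = -11·6²·(8-(32/5))²·(3·2·8-(3·2+6)·(8-(32/5)))/(6·8³·5000) = -297/156250 m
Superposition: y = Σ y_i = -5163/3906250 m ≈ -0.001322 m

y(32/5) = -5163/3906250 m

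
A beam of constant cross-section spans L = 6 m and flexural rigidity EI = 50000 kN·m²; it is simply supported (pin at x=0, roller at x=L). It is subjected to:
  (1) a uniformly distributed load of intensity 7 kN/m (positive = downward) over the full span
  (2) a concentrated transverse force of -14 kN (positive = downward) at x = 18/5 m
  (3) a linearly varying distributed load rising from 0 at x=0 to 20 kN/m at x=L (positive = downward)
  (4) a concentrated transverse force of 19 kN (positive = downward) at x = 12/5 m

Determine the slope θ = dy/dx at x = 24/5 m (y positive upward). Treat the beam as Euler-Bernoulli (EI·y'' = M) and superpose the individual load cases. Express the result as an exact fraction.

θ(24/5) = 16149/6250000 rad

Load 1 — uniform load w=7 kN/m over full span:
  θ_1 = -w(L³-6Lx²+4x³)/(24EI) = -7·(6³-6·6·(24/5)²+4·(24/5)³)/(24·50000) = 6237/6250000 rad
Load 2 — point force P=-14 kN at a=18/5 m (b=L-a=12/5):
  θ_2 = -Pa(2L²-6Lx+3x²+a²)/(6LEI)  [x>a] = -(-14)·(18/5)·(2·6²-6·6·(24/5)+3·(24/5)²+(18/5)²)/(6·6·50000) = -819/1562500 rad
Load 3 — triangular load w₀=20 kN/m (0→w₀ over full span):
  θ_3 = -w₀(7L⁴-30L²x²+15x⁴)/(360LEI) = -20·(7·6⁴-30·6²·(24/5)²+15·(24/5)⁴)/(360·6·50000) = 2271/1562500 rad
Load 4 — point force P=19 kN at a=12/5 m (b=L-a=18/5):
  θ_4 = -Pa(2L²-6Lx+3x²+a²)/(6LEI)  [x>a] = -19·(12/5)·(2·6²-6·6·(24/5)+3·(24/5)²+(12/5)²)/(6·6·50000) = 513/781250 rad
Superposition: θ = Σ θ_i = 16149/6250000 rad ≈ 0.002584 rad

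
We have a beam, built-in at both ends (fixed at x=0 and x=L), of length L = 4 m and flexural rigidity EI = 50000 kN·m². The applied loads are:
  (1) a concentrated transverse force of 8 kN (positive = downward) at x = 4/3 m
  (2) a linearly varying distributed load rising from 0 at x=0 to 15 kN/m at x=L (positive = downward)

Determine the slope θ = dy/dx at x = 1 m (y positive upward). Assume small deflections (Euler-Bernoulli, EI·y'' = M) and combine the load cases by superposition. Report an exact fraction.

θ(1) = -313/2880000 rad

Load 1 — point force P=8 kN at a=4/3 m (b=L-a=8/3):
  θ_1 = -Pb²x(2aL-(3a+b)x)/(2L³EI)  [x≤a] = -8·(8/3)²·1·(2·(4/3)·4-(3·(4/3)+(8/3))·1)/(2·4³·50000) = -1/28125 rad
Load 2 — triangular load w₀=15 kN/m (0→w₀ over full span):
  θ_2 = -w₀(2x(L-x)(L-2x)(x+2L)+x²(L-x)²)/(120LEI) = -15·(2·1·(4-1)·(4-2·1)·(1+2·4)+1²·(4-1)²)/(120·4·50000) = -117/1600000 rad
Superposition: θ = Σ θ_i = -313/2880000 rad ≈ -0.000109 rad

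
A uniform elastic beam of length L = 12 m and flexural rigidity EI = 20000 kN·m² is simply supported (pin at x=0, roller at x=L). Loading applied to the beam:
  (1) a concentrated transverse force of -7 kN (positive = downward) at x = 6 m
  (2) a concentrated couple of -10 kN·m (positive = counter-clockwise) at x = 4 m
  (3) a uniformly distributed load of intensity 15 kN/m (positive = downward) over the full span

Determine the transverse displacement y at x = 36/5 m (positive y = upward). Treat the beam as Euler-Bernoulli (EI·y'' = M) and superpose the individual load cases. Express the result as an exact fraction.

Load 1 — point force P=-7 kN at a=6 m (b=L-a=6):
  y_1 = -Pa(L-x)(2Lx-a²-x²)/(6LEI)  [x>a] = -(-7)·6·(12-(36/5))·(2·12·(36/5)-6²-(36/5)²)/(6·12·20000) = 3717/312500 m
Load 2 — applied couple M₀=-10 kN·m at a=4 m (b=L-a=8):
  y_2 = (M₀x³/(6L)-M₀(x-a)²/2+C₁x)/EI  [x>a] with C₁=M₀(3b²-L²)/(6L)=-20/3 = ((-10)·(36/5)³/(6·12)-(-10)·((36/5)-4)²/2+(-20/3)·(36/5))/20000 = -38/15625 m
Load 3 — uniform load w=15 kN/m over full span:
  y_3 = -wx(L³-2Lx²+x³)/(24EI) = -15·(36/5)·(12³-2·12·(36/5)²+(36/5)³)/(24·20000) = -15066/78125 m
Superposition: y = Σ y_i = -57307/312500 m ≈ -0.183382 m

y(36/5) = -57307/312500 m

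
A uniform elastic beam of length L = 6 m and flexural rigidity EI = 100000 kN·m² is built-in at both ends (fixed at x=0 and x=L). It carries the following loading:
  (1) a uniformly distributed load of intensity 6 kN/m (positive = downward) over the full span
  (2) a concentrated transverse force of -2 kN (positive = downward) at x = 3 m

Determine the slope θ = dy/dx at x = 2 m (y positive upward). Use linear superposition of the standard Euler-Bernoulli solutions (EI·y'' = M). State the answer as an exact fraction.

θ(2) = -7/100000 rad

Load 1 — uniform load w=6 kN/m over full span:
  θ_1 = -wx(L-x)(L-2x)/(12EI) = -6·2·(6-2)·(6-2·2)/(12·100000) = -1/12500 rad
Load 2 — point force P=-2 kN at a=3 m (b=L-a=3):
  θ_2 = -Pb²x(2aL-(3a+b)x)/(2L³EI)  [x≤a] = -(-2)·3²·2·(2·3·6-(3·3+3)·2)/(2·6³·100000) = 1/100000 rad
Superposition: θ = Σ θ_i = -7/100000 rad ≈ -0.000070 rad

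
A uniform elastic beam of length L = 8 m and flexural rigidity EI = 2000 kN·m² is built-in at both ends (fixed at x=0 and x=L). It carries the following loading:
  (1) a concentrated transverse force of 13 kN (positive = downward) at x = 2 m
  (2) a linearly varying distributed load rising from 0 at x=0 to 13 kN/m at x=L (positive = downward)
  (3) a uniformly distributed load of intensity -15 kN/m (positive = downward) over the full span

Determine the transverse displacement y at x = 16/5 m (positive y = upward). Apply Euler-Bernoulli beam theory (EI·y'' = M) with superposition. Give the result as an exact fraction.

Load 1 — point force P=13 kN at a=2 m (b=L-a=6):
  y_1 = -Pa²(L-x)²(3bL-(3b+a)(L-x))/(6L³EI)  [x>a] = -13·2²·(8-(16/5))²·(3·6·8-(3·6+2)·(8-(16/5)))/(6·8³·2000) = -117/12500 m
Load 2 — triangular load w₀=13 kN/m (0→w₀ over full span):
  y_2 = -w₀x²(L-x)²(x+2L)/(120LEI) = -13·(16/5)²·(8-(16/5))²·((16/5)+2·8)/(120·8·2000) = -59904/1953125 m
Load 3 — uniform load w=-15 kN/m over full span:
  y_3 = -wx²(L-x)²/(24EI) = -(-15)·(16/5)²·(8-(16/5))²/(24·2000) = 1152/15625 m
Superposition: y = Σ y_i = 263259/7812500 m ≈ 0.033697 m

y(16/5) = 263259/7812500 m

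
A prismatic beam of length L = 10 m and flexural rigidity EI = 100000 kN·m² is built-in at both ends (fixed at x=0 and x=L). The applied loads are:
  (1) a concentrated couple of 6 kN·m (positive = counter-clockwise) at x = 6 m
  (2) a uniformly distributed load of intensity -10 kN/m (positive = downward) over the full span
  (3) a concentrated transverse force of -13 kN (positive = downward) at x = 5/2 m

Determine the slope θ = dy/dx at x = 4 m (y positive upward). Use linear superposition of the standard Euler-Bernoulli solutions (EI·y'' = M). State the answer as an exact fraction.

θ(4) = 613/1562500 rad

Load 1 — applied couple M₀=6 kN·m at a=6 m (b=L-a=4):
  θ_1 = (R_Ax²/2 - M_Ax)/EI  [x≤a] with R_A=108/125, M_A=48/25 = ((108/125)·4²/2 - (48/25)·4)/100000 = -3/390625 rad
Load 2 — uniform load w=-10 kN/m over full span:
  θ_2 = -wx(L-x)(L-2x)/(12EI) = -(-10)·4·(10-4)·(10-2·4)/(12·100000) = 1/2500 rad
Load 3 — point force P=-13 kN at a=5/2 m (b=L-a=15/2):
  θ_3 = Pa²(L-x)(2bL-(3b+a)(L-x))/(2L³EI)  [x>a] = (-13)·(5/2)²·(10-4)·(2·(15/2)·10-(3·(15/2)+(5/2))·(10-4))/(2·10³·100000) = 0 rad
Superposition: θ = Σ θ_i = 613/1562500 rad ≈ 0.000392 rad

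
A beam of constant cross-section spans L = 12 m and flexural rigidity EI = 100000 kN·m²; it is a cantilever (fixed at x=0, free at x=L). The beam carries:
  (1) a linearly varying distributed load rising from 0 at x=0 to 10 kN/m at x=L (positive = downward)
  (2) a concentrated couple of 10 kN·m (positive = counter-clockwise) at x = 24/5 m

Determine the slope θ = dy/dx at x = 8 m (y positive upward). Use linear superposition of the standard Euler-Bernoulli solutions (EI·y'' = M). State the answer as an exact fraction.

θ(8) = -1133/56250 rad

Load 1 — triangular load w₀=10 kN/m (0→w₀ over full span):
  θ_1 = (w₀Lx²/4-w₀L²x/3-w₀x⁴/(24L))/EI = (10·12·8²/4-10·12²·8/3-10·8⁴/(24·12))/100000 = -116/5625 rad
Load 2 — applied couple M₀=10 kN·m at a=24/5 m (b=L-a=36/5):
  θ_2 = M₀a/EI  [x>a] = 10·(24/5)/100000 = 3/6250 rad
Superposition: θ = Σ θ_i = -1133/56250 rad ≈ -0.020142 rad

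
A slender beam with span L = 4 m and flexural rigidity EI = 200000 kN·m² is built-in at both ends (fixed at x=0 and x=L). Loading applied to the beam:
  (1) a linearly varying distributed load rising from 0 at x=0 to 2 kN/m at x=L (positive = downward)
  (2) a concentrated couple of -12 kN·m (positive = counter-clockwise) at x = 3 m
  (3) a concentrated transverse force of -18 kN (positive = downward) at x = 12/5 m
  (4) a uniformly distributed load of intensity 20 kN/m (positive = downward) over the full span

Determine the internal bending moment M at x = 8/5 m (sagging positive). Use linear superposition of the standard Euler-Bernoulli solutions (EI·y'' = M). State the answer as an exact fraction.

Load 1 — triangular load w₀=2 kN/m (0→w₀ over full span):
  M_1 = 3w₀Lx/20 - w₀L²/30 - w₀x³/(6L) = 3·2·4·(8/5)/20 - 2·4²/30 - 2·(8/5)³/(6·4) = 64/125 kN·m
Load 2 — applied couple M₀=-12 kN·m at a=3 m (b=L-a=1):
  M_2 = R_Ax - M_A  [x≤a] with R_A=-27/8, M_A=-15/4 = (-27/8)·(8/5) - (-15/4) = -33/20 kN·m
Load 3 — point force P=-18 kN at a=12/5 m (b=L-a=8/5):
  M_3 = Pb²(3a+b)x/L³ - Pab²/L²  [x≤a] = (-18)·(8/5)²·(3·(12/5)+(8/5))·(8/5)/4³ - (-18)·(12/5)·(8/5)²/4² = -2016/625 kN·m
Load 4 — uniform load w=20 kN/m over full span:
  M_4 = wLx/2 - wL²/12 - wx²/2 = 20·4·(8/5)/2 - 20·4²/12 - 20·(8/5)²/2 = 176/15 kN·m
Superposition: M = Σ M_i = 55273/7500 kN·m ≈ 7.369733 kN·m

M(8/5) = 55273/7500 kN·m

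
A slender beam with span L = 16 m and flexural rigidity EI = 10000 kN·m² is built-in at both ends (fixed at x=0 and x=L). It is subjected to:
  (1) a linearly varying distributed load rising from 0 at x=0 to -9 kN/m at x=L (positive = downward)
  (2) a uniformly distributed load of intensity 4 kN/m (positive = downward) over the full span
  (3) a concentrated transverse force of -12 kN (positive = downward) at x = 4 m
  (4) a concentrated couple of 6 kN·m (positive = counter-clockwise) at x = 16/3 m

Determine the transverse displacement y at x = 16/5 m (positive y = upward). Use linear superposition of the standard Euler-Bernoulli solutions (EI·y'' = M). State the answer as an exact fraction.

Load 1 — triangular load w₀=-9 kN/m (0→w₀ over full span):
  y_1 = -w₀x²(L-x)²(x+2L)/(120LEI) = -(-9)·(16/5)²·(16-(16/5))²·((16/5)+2·16)/(120·16·10000) = 270336/9765625 m
Load 2 — uniform load w=4 kN/m over full span:
  y_2 = -wx²(L-x)²/(24EI) = -4·(16/5)²·(16-(16/5))²/(24·10000) = -32768/1171875 m
Load 3 — point force P=-12 kN at a=4 m (b=L-a=12):
  y_3 = -Pb²x²(3aL-(3a+b)x)/(6L³EI)  [x≤a] = -(-12)·12²·(16/5)²·(3·4·16-(3·4+12)·(16/5))/(6·16³·10000) = 648/78125 m
Load 4 — applied couple M₀=6 kN·m at a=16/3 m (b=L-a=32/3):
  y_4 = (R_Ax³/6 - M_Ax²/2)/EI  [x≤a] with R_A=1/2, M_A=0 = ((1/2)·(16/5)³/6 - 0·(16/5)²/2)/10000 = 64/234375 m
Superposition: y = Σ y_i = 80936/9765625 m ≈ 0.008288 m

y(16/5) = 80936/9765625 m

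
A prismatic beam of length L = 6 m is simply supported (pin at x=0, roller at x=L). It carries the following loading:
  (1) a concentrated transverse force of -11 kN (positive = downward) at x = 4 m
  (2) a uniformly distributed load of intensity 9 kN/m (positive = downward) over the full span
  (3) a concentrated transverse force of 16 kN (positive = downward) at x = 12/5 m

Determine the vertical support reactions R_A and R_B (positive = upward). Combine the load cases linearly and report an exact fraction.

Load 1 — point force P=-11 kN at a=4 m (b=L-a=2):
  R_A = Pb/L = (-11)·2/6 = -11/3 kN
  R_B = Pa/L = (-11)·4/6 = -22/3 kN
Load 2 — uniform load w=9 kN/m over full span:
  R_A = wL/2 = 9·6/2 = 27 kN
  R_B = wL/2 = 9·6/2 = 27 kN
Load 3 — point force P=16 kN at a=12/5 m (b=L-a=18/5):
  R_A = Pb/L = 16·(18/5)/6 = 48/5 kN
  R_B = Pa/L = 16·(12/5)/6 = 32/5 kN
Superposition: R_A = 494/15 kN, R_B = 391/15 kN

R_A = 494/15 kN, R_B = 391/15 kN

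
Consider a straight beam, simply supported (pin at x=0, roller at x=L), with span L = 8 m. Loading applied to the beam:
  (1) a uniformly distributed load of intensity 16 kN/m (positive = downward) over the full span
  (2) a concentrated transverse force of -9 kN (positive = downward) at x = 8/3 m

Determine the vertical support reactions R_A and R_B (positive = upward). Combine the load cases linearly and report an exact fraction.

Load 1 — uniform load w=16 kN/m over full span:
  R_A = wL/2 = 16·8/2 = 64 kN
  R_B = wL/2 = 16·8/2 = 64 kN
Load 2 — point force P=-9 kN at a=8/3 m (b=L-a=16/3):
  R_A = Pb/L = (-9)·(16/3)/8 = -6 kN
  R_B = Pa/L = (-9)·(8/3)/8 = -3 kN
Superposition: R_A = 58 kN, R_B = 61 kN

R_A = 58 kN, R_B = 61 kN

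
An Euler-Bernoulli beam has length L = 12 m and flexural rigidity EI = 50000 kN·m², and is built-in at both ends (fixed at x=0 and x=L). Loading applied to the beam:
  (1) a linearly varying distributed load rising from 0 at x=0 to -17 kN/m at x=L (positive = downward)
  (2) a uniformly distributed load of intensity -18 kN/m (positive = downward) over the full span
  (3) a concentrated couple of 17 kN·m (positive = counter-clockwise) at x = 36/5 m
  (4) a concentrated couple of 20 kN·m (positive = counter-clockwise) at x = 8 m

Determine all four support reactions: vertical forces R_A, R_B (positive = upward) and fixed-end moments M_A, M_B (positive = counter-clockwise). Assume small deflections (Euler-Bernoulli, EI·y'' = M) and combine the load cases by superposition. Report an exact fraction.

Load 1 — triangular load w₀=-17 kN/m (0→w₀ over full span):
  R_A = 3w₀L/20 = 3·(-17)·12/20 = -153/5 kN
  M_A = w₀L²/30 = (-17)·12²/30 = -408/5 kN·m
  R_B = 7w₀L/20 = 7·(-17)·12/20 = -357/5 kN
  M_B = -w₀L²/20 = -(-17)·12²/20 = 612/5 kN·m
Load 2 — uniform load w=-18 kN/m over full span:
  R_A = wL/2 = (-18)·12/2 = -108 kN
  M_A = wL²/12 = (-18)·12²/12 = -216 kN·m
  R_B = wL/2 = (-18)·12/2 = -108 kN
  M_B = -wL²/12 = -(-18)·12²/12 = 216 kN·m
Load 3 — applied couple M₀=17 kN·m at a=36/5 m (b=L-a=24/5):
  R_A = 6M₀ab/L³ = 6·17·(36/5)·(24/5)/12³ = 51/25 kN
  M_A = M₀b(2a-b)/L² = 17·(24/5)·(2·(36/5)-(24/5))/12² = 136/25 kN·m
  R_B = -6M₀ab/L³ = -6·17·(36/5)·(24/5)/12³ = -51/25 kN
  M_B = M₀a(2b-a)/L² = 17·(36/5)·(2·(24/5)-(36/5))/12² = 51/25 kN·m
Load 4 — applied couple M₀=20 kN·m at a=8 m (b=L-a=4):
  R_A = 6M₀ab/L³ = 6·20·8·4/12³ = 20/9 kN
  M_A = M₀b(2a-b)/L² = 20·4·(2·8-4)/12² = 20/3 kN·m
  R_B = -6M₀ab/L³ = -6·20·8·4/12³ = -20/9 kN
  M_B = M₀a(2b-a)/L² = 20·8·(2·4-8)/12² = 0 kN·m
Superposition: R_A = -30226/225 kN, M_A = -21412/75 kN·m, R_B = -41324/225 kN, M_B = 8511/25 kN·m

R_A = -30226/225 kN, M_A = -21412/75 kN·m, R_B = -41324/225 kN, M_B = 8511/25 kN·m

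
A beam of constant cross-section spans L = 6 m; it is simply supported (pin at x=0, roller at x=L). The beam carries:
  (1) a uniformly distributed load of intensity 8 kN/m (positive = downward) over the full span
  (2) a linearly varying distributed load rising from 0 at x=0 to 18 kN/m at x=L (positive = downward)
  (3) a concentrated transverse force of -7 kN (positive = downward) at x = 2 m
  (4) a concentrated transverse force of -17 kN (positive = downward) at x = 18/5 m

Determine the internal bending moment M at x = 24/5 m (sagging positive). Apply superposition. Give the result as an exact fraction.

M(24/5) = 4888/125 kN·m

Load 1 — uniform load w=8 kN/m over full span:
  M_1 = wx(L-x)/2 = 8·(24/5)·(6-(24/5))/2 = 576/25 kN·m
Load 2 — triangular load w₀=18 kN/m (0→w₀ over full span):
  M_2 = w₀Lx/6 - w₀x³/(6L) = 18·6·(24/5)/6 - 18·(24/5)³/(6·6) = 3888/125 kN·m
Load 3 — point force P=-7 kN at a=2 m (b=L-a=4):
  M_3 = Pa(L-x)/L  [x>a] = (-7)·2·(6-(24/5))/6 = -14/5 kN·m
Load 4 — point force P=-17 kN at a=18/5 m (b=L-a=12/5):
  M_4 = Pa(L-x)/L  [x>a] = (-17)·(18/5)·(6-(24/5))/6 = -306/25 kN·m
Superposition: M = Σ M_i = 4888/125 kN·m ≈ 39.104000 kN·m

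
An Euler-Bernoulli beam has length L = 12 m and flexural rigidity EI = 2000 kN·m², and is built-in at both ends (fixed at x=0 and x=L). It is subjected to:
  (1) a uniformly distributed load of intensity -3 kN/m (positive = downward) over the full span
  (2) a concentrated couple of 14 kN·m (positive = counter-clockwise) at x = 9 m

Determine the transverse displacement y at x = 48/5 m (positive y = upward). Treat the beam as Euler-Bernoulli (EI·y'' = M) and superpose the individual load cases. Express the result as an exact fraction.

y(48/5) = 34857/1250000 m

Load 1 — uniform load w=-3 kN/m over full span:
  y_1 = -wx²(L-x)²/(24EI) = -(-3)·(48/5)²·(12-(48/5))²/(24·2000) = 2592/78125 m
Load 2 — applied couple M₀=14 kN·m at a=9 m (b=L-a=3):
  y_2 = (R_Ax³/6 - M_Ax²/2 - M₀(x-a)²/2)/EI  [x>a] with R_A=21/16, M_A=35/8 = ((21/16)·(48/5)³/6 - (35/8)·(48/5)²/2 - 14·((48/5)-9)²/2)/2000 = -1323/250000 m
Superposition: y = Σ y_i = 34857/1250000 m ≈ 0.027886 m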